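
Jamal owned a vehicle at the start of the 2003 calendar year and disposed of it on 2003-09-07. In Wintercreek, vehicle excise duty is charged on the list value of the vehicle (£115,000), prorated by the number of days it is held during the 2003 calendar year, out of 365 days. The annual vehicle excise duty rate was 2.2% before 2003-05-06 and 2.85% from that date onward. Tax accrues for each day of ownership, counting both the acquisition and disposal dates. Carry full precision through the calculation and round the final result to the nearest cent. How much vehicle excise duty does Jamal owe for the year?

2003-01-01 to 2003-05-05: 125 days at 2.2% → £115,000 × 2.2% × 125/365 = £866.4384
2003-05-06 to 2003-09-07: 125 days at 2.85% → £115,000 × 2.85% × 125/365 = £1,122.4315
Total = £1,988.8699

£1,988.87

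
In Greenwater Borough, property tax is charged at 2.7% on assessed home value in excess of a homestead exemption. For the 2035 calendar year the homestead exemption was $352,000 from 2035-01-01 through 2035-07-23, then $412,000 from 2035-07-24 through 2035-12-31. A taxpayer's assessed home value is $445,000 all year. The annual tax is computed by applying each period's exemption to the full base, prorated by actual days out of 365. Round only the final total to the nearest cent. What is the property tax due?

$1,796.42

2035-01-01 to 2035-07-23: 204 days, exemption $352,000 → ($445,000 − $352,000) × 2.7% × 204/365 = $1,403.4082
2035-07-24 to 2035-12-31: 161 days, exemption $412,000 → ($445,000 − $412,000) × 2.7% × 161/365 = $393.0164
Total = $1,796.4247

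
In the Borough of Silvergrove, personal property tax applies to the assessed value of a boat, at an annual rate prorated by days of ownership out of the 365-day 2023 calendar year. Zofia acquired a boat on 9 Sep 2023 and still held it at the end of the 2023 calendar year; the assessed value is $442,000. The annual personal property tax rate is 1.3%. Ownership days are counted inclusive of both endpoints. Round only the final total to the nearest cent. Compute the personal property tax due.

Days held (9 Sep – 31 Dec 2023): 114 out of 365
Tax = $442,000 × 1.3% × 114/365 = $1,794.6411

$1,794.64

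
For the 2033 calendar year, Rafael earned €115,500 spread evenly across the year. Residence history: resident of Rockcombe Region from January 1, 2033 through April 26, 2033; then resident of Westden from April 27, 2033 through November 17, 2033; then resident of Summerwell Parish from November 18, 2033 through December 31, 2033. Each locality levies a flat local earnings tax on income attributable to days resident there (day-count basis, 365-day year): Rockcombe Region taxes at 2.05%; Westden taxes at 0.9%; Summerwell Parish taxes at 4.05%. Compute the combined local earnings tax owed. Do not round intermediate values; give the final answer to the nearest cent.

€1,900.21

Rockcombe Region, January 1 – April 26, 2033: 116 days → €115,500 × 2.05% × 116/365 = €752.4904
Westden, April 27 – November 17, 2033: 205 days → €115,500 × 0.9% × 205/365 = €583.8288
Summerwell Parish, November 18 – December 31, 2033: 44 days → €115,500 × 4.05% × 44/365 = €563.8932
Total = €1,900.2123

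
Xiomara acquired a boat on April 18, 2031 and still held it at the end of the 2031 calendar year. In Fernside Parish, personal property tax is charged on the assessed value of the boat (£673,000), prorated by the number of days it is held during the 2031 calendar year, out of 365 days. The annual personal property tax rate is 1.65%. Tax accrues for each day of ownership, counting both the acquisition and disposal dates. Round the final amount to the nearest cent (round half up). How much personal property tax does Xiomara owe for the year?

Days held (April 18 – December 31, 2031): 258 out of 365
Tax = £673,000 × 1.65% × 258/365 = £7,849.2082

£7,849.21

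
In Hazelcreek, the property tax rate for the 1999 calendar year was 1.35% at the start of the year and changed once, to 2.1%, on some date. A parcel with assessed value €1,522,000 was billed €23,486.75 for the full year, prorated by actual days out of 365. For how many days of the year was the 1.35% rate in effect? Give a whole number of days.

Let d = days at the first rate; then 365 − d days at the second rate.
€1,522,000 × [1.35%·d + 2.1%·(365−d)] / 365 = €23,486.75
Solving gives d = 271, so the new rate took effect on 29 September 1999.

271 days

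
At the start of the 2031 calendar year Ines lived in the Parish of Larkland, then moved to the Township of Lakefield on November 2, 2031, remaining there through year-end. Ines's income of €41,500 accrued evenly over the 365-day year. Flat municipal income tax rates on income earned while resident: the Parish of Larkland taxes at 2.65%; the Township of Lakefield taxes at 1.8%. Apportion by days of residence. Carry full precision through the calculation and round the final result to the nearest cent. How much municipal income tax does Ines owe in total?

The Parish of Larkland, January 1 – November 1, 2031: 305 days → €41,500 × 2.65% × 305/365 = €918.9692
The Township of Lakefield, November 2 – December 31, 2031: 60 days → €41,500 × 1.8% × 60/365 = €122.7945
Total = €1,041.7637

€1,041.76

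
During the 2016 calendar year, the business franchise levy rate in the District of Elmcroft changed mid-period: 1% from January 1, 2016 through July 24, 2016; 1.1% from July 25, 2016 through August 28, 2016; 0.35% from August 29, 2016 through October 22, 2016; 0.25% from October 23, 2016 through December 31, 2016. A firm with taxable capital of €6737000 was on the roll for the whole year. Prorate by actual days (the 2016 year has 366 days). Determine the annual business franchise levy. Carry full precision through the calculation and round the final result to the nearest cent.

January 1 – July 24, 2016: 206 days at 1% → €6737000 × 1% × 206/366 = €37918.6339
July 25 – August 28, 2016: 35 days at 1.1% → €6737000 × 1.1% × 35/366 = €7086.7350
August 29 – October 22, 2016: 55 days at 0.35% → €6737000 × 0.35% × 55/366 = €3543.3675
October 23 – December 31, 2016: 70 days at 0.25% → €6737000 × 0.25% × 70/366 = €3221.2432
Total = €51769.9795

€51769.98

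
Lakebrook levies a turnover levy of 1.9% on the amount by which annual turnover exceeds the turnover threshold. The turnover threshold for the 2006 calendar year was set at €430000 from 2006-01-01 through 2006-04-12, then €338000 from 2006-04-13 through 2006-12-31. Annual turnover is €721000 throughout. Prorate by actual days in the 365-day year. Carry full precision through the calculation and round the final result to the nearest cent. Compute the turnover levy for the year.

€6788.52

2006-01-01 to 2006-04-12: 102 days, exemption €430000 → (€721000 − €430000) × 1.9% × 102/365 = €1545.0904
2006-04-13 to 2006-12-31: 263 days, exemption €338000 → (€721000 − €338000) × 1.9% × 263/365 = €5243.4274
Total = €6788.5178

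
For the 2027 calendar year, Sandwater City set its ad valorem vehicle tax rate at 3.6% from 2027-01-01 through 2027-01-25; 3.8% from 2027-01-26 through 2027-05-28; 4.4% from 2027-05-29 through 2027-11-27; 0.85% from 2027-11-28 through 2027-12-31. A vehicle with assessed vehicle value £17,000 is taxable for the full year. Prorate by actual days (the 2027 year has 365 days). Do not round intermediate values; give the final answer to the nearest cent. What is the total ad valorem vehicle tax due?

2027-01-01 to 2027-01-25: 25 days at 3.6% → £17,000 × 3.6% × 25/365 = £41.9178
2027-01-26 to 2027-05-28: 123 days at 3.8% → £17,000 × 3.8% × 123/365 = £217.6932
2027-05-29 to 2027-11-27: 183 days at 4.4% → £17,000 × 4.4% × 183/365 = £375.0247
2027-11-28 to 2027-12-31: 34 days at 0.85% → £17,000 × 0.85% × 34/365 = £13.4603
Total = £648.0959

£648.10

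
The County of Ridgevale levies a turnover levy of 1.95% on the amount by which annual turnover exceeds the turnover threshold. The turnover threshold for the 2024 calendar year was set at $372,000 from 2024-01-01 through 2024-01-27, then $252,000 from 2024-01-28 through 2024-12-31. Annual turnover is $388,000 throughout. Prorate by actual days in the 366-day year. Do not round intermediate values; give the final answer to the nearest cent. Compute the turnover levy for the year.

2024-01-01 to 2024-01-27: 27 days, exemption $372,000 → ($388,000 − $372,000) × 1.95% × 27/366 = $23.0164
2024-01-28 to 2024-12-31: 339 days, exemption $252,000 → ($388,000 − $252,000) × 1.95% × 339/366 = $2,456.3607
Total = $2,479.3770

$2,479.38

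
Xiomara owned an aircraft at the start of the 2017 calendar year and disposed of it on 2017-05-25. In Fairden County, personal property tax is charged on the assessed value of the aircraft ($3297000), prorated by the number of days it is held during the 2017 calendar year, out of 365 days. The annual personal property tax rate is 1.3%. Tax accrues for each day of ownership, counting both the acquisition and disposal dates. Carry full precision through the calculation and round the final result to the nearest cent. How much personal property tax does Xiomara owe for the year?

Days held (2017-01-01 to 2017-05-25): 145 out of 365
Tax = $3297000 × 1.3% × 145/365 = $17026.9726

$17026.97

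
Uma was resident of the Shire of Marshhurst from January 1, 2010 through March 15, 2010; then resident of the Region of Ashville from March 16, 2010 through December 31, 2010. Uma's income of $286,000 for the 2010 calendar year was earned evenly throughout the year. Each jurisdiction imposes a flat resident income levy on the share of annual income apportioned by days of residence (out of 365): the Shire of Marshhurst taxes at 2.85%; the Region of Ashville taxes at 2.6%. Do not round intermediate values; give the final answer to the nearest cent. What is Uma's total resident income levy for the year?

The Shire of Marshhurst, January 1 – March 15, 2010: 74 days → $286,000 × 2.85% × 74/365 = $1,652.5315
The Region of Ashville, March 16 – December 31, 2010: 291 days → $286,000 × 2.6% × 291/365 = $5,928.4274
Total = $7,580.9589

$7,580.96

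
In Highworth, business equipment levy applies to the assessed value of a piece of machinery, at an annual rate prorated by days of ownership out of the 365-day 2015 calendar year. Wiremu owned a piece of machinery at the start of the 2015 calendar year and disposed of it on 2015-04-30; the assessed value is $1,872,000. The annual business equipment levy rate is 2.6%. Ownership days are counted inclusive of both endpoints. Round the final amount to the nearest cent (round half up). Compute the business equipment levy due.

Days held (2015-01-01 to 2015-04-30): 120 out of 365
Tax = $1,872,000 × 2.6% × 120/365 = $16,001.7534

$16,001.75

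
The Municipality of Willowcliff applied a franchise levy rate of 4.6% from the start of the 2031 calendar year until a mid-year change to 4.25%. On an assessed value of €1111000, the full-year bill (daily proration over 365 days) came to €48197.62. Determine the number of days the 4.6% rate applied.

92 days

Let d = days at the first rate; then 365 − d days at the second rate.
€1111000 × [4.6%·d + 4.25%·(365−d)] / 365 = €48197.62
Solving gives d = 92, so the new rate took effect on 3 Apr 2031.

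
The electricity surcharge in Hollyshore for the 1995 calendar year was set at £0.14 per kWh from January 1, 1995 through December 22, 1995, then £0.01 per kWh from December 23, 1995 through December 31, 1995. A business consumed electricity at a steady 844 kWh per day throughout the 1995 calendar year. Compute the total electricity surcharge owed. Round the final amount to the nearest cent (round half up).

January 1 – December 22, 1995: 356 days × 844 kWh/day = 300,464 kWh at £0.14/kWh → £42064.96
December 23 – December 31, 1995: 9 days × 844 kWh/day = 7,596 kWh at £0.01/kWh → £75.96

£42140.92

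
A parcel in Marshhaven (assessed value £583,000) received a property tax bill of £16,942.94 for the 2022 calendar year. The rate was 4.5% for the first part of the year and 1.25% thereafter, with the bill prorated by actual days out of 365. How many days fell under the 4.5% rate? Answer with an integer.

186 days

Let d = days at the first rate; then 365 − d days at the second rate.
£583,000 × [4.5%·d + 1.25%·(365−d)] / 365 = £16,942.94
Solving gives d = 186, so the new rate took effect on July 6, 2022.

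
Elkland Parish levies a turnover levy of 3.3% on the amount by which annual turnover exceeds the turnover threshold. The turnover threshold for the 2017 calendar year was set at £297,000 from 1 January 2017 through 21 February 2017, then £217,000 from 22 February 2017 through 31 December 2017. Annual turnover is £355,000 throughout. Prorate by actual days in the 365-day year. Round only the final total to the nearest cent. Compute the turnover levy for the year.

1 January – 21 February 2017: 52 days, exemption £297,000 → (£355,000 − £297,000) × 3.3% × 52/365 = £272.6795
22 February – 31 December 2017: 313 days, exemption £217,000 → (£355,000 − £217,000) × 3.3% × 313/365 = £3,905.2110
Total = £4,177.8904

£4,177.89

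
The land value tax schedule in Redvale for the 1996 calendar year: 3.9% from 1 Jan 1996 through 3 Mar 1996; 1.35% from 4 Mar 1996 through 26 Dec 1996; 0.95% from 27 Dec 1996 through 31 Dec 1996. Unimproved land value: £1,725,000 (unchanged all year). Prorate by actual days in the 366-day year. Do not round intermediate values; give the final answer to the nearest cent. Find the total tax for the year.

1 Jan – 3 Mar 1996: 63 days at 3.9% → £1,725,000 × 3.9% × 63/366 = £11,580.1230
4 Mar – 26 Dec 1996: 298 days at 1.35% → £1,725,000 × 1.35% × 298/366 = £18,960.8607
27 Dec – 31 Dec 1996: 5 days at 0.95% → £1,725,000 × 0.95% × 5/366 = £223.8730
Total = £30,764.8566

£30,764.86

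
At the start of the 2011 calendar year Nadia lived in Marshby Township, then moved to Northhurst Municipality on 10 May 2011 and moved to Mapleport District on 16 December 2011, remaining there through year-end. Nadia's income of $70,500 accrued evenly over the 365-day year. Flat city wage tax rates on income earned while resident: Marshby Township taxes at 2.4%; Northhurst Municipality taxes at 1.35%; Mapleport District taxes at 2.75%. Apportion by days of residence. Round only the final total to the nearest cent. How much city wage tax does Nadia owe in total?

Marshby Township, 1 January – 9 May 2011: 129 days → $70,500 × 2.4% × 129/365 = $597.9945
Northhurst Municipality, 10 May – 15 December 2011: 220 days → $70,500 × 1.35% × 220/365 = $573.6575
Mapleport District, 16 December – 31 December 2011: 16 days → $70,500 × 2.75% × 16/365 = $84.9863
Total = $1,256.6384

$1,256.64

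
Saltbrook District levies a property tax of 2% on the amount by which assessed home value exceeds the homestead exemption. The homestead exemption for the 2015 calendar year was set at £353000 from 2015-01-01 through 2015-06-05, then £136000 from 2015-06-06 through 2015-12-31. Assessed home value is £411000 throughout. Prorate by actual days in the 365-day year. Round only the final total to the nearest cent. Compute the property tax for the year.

2015-01-01 to 2015-06-05: 156 days, exemption £353000 → (£411000 − £353000) × 2% × 156/365 = £495.7808
2015-06-06 to 2015-12-31: 209 days, exemption £136000 → (£411000 − £136000) × 2% × 209/365 = £3149.3151
Total = £3645.0959

£3645.10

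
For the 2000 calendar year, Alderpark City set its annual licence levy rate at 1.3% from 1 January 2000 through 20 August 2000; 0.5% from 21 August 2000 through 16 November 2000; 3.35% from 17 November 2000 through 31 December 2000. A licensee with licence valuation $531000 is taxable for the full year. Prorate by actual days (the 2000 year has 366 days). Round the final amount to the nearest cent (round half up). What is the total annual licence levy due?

$7220.00

1 January – 20 August 2000: 233 days at 1.3% → $531000 × 1.3% × 233/366 = $4394.5328
21 August – 16 November 2000: 88 days at 0.5% → $531000 × 0.5% × 88/366 = $638.3607
17 November – 31 December 2000: 45 days at 3.35% → $531000 × 3.35% × 45/366 = $2187.1107
Total = $7220.0041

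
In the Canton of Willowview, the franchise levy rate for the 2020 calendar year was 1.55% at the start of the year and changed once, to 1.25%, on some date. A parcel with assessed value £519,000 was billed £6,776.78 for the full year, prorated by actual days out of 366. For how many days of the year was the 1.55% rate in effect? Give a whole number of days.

68 days

Let d = days at the first rate; then 366 − d days at the second rate.
£519,000 × [1.55%·d + 1.25%·(366−d)] / 366 = £6,776.78
Solving gives d = 68, so the new rate took effect on March 9, 2020.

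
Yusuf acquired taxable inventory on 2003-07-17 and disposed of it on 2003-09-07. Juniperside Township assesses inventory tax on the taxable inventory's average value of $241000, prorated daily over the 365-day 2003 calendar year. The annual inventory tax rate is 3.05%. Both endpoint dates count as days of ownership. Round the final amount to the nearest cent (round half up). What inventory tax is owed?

$1067.33

Days held (2003-07-17 to 2003-09-07): 53 out of 365
Tax = $241000 × 3.05% × 53/365 = $1067.3329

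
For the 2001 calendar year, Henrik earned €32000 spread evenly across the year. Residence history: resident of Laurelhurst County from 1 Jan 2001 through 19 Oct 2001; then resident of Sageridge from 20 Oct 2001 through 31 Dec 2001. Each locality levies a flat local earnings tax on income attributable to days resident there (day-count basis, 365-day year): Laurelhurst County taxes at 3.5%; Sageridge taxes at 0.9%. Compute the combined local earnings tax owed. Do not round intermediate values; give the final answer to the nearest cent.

€953.60

Laurelhurst County, 1 Jan – 19 Oct 2001: 292 days → €32000 × 3.5% × 292/365 = €896.0000
Sageridge, 20 Oct – 31 Dec 2001: 73 days → €32000 × 0.9% × 73/365 = €57.6000
Total = €953.6000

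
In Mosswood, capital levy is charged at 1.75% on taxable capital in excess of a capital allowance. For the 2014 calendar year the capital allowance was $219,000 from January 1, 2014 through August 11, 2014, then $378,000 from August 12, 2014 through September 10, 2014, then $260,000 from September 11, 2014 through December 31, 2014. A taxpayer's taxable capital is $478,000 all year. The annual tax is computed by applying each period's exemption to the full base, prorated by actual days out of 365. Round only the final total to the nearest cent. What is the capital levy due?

$4,083.64

January 1 – August 11, 2014: 223 days, exemption $219,000 → ($478,000 − $219,000) × 1.75% × 223/365 = $2,769.1712
August 12 – September 10, 2014: 30 days, exemption $378,000 → ($478,000 − $378,000) × 1.75% × 30/365 = $143.8356
September 11 – December 31, 2014: 112 days, exemption $260,000 → ($478,000 − $260,000) × 1.75% × 112/365 = $1,170.6301
Total = $4,083.6370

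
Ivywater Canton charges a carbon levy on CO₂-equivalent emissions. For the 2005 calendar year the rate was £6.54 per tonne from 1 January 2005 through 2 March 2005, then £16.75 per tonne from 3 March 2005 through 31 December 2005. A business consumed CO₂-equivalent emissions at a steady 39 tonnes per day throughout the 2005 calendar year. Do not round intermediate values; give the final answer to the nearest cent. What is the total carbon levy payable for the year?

1 January – 2 March 2005: 61 days × 39 tonnes/day = 2,379 tonnes at £6.54/tonne → £15,558.66
3 March – 31 December 2005: 304 days × 39 tonnes/day = 11,856 tonnes at £16.75/tonne → £198,588.00

£214,146.66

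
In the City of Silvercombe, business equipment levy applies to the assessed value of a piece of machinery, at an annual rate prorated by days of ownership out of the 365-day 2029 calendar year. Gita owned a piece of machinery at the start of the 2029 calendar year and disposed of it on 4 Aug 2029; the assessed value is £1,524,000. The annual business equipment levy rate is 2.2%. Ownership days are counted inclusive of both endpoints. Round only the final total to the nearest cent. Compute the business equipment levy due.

£19,841.23

Days held (1 Jan – 4 Aug 2029): 216 out of 365
Tax = £1,524,000 × 2.2% × 216/365 = £19,841.2274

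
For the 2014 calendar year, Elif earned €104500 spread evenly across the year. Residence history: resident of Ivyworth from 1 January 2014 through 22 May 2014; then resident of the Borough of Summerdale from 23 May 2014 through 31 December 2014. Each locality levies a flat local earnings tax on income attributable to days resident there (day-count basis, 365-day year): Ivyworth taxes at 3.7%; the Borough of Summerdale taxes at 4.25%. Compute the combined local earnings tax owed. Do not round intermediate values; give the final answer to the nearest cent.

Ivyworth, 1 January – 22 May 2014: 142 days → €104500 × 3.7% × 142/365 = €1504.2274
The Borough of Summerdale, 23 May – 31 December 2014: 223 days → €104500 × 4.25% × 223/365 = €2713.4212
Total = €4217.6486

€4217.65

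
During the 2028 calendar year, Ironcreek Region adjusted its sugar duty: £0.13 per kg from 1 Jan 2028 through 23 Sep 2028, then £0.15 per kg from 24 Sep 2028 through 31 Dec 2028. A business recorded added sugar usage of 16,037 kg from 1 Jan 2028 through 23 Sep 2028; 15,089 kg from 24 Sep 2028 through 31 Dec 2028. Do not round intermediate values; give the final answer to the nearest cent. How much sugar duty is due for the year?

£4,348.16

1 Jan – 23 Sep 2028: 16,037 kg at £0.13/kg → £2,084.81
24 Sep – 31 Dec 2028: 15,089 kg at £0.15/kg → £2,263.35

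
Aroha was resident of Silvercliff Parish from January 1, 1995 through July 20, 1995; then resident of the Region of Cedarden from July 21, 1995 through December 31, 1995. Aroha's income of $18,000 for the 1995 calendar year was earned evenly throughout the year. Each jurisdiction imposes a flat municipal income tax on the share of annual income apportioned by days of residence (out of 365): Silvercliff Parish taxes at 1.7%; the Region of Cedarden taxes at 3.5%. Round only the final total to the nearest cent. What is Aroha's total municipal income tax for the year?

Silvercliff Parish, January 1 – July 20, 1995: 201 days → $18,000 × 1.7% × 201/365 = $168.5096
The Region of Cedarden, July 21 – December 31, 1995: 164 days → $18,000 × 3.5% × 164/365 = $283.0685
Total = $451.5781

$451.58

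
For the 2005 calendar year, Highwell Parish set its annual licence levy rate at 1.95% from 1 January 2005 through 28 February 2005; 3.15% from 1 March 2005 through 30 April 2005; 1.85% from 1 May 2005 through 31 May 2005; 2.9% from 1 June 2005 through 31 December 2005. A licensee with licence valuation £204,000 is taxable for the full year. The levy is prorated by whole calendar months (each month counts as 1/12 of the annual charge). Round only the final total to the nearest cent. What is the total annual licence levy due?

£5,499.50

1 January – 28 February 2005: 2 months at 1.95% → £204,000 × 1.95% × 2/12 = £663.0000
1 March – 30 April 2005: 2 months at 3.15% → £204,000 × 3.15% × 2/12 = £1,071.0000
1 May – 31 May 2005: 1 month at 1.85% → £204,000 × 1.85% × 1/12 = £314.5000
1 June – 31 December 2005: 7 months at 2.9% → £204,000 × 2.9% × 7/12 = £3,451.0000
Total = £5,499.5000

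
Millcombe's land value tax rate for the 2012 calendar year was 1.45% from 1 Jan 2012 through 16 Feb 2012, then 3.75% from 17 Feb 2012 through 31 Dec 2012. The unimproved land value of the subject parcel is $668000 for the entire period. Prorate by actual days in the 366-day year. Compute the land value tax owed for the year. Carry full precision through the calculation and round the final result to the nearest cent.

1 Jan – 16 Feb 2012: 47 days at 1.45% → $668000 × 1.45% × 47/366 = $1243.8306
17 Feb – 31 Dec 2012: 319 days at 3.75% → $668000 × 3.75% × 319/366 = $21833.1967
Total = $23077.0273

$23077.03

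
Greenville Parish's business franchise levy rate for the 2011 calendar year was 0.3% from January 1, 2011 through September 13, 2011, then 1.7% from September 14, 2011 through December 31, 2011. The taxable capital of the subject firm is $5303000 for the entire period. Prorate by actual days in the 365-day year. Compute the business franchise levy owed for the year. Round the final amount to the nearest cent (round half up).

January 1 – September 13, 2011: 256 days at 0.3% → $5303000 × 0.3% × 256/365 = $11158.0932
September 14 – December 31, 2011: 109 days at 1.7% → $5303000 × 1.7% × 109/365 = $26921.8055
Total = $38079.8986

$38079.90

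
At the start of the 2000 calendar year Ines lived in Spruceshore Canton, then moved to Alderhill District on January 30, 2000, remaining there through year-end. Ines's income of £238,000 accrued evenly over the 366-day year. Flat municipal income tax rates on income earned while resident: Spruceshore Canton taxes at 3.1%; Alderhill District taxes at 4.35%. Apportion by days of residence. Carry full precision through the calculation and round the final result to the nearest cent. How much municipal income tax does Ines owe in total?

£10,117.28

Spruceshore Canton, January 1 – January 29, 2000: 29 days → £238,000 × 3.1% × 29/366 = £584.5956
Alderhill District, January 30 – December 31, 2000: 337 days → £238,000 × 4.35% × 337/366 = £9,532.6803
Total = £10,117.2760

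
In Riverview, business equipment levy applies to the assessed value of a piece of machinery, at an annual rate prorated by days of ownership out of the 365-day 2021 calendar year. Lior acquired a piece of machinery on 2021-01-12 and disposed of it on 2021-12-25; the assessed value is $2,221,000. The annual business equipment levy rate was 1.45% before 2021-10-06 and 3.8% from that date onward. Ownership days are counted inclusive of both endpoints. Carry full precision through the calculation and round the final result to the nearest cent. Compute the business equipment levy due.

2021-01-12 to 2021-10-05: 267 days at 1.45% → $2,221,000 × 1.45% × 267/365 = $23,557.8123
2021-10-06 to 2021-12-25: 81 days at 3.8% → $2,221,000 × 3.8% × 81/365 = $18,729.4192
Total = $42,287.2315

$42,287.23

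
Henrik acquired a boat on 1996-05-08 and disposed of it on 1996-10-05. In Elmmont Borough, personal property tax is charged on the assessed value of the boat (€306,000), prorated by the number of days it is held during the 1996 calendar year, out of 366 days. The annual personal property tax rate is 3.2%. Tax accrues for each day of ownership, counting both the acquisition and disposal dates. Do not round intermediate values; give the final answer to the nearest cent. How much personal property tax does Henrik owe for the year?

€4,039.87

Days held (1996-05-08 to 1996-10-05): 151 out of 366
Tax = €306,000 × 3.2% × 151/366 = €4,039.8689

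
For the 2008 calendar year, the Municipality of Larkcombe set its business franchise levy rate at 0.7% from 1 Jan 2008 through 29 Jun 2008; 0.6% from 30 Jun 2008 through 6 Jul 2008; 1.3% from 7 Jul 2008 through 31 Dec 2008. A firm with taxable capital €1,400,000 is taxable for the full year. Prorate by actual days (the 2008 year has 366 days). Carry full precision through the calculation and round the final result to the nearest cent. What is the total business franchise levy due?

€13,858.47

1 Jan – 29 Jun 2008: 181 days at 0.7% → €1,400,000 × 0.7% × 181/366 = €4,846.4481
30 Jun – 6 Jul 2008: 7 days at 0.6% → €1,400,000 × 0.6% × 7/366 = €160.6557
7 Jul – 31 Dec 2008: 178 days at 1.3% → €1,400,000 × 1.3% × 178/366 = €8,851.3661
Total = €13,858.4699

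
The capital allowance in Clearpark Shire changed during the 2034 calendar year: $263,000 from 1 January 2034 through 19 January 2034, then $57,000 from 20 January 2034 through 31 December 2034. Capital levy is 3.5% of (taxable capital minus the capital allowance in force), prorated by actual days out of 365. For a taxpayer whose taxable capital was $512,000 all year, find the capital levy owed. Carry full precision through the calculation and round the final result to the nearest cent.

1 January – 19 January 2034: 19 days, exemption $263,000 → ($512,000 − $263,000) × 3.5% × 19/365 = $453.6575
20 January – 31 December 2034: 346 days, exemption $57,000 → ($512,000 − $57,000) × 3.5% × 346/365 = $15,096.0274
Total = $15,549.6849

$15,549.68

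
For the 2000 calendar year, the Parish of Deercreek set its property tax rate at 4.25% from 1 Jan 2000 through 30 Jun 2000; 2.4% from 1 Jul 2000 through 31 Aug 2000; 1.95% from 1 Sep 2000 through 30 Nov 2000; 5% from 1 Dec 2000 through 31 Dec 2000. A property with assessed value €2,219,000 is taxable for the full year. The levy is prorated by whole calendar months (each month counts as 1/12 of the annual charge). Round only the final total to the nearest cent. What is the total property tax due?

1 Jan – 30 Jun 2000: 6 months at 4.25% → €2,219,000 × 4.25% × 6/12 = €47,153.7500
1 Jul – 31 Aug 2000: 2 months at 2.4% → €2,219,000 × 2.4% × 2/12 = €8,876.0000
1 Sep – 30 Nov 2000: 3 months at 1.95% → €2,219,000 × 1.95% × 3/12 = €10,817.6250
1 Dec – 31 Dec 2000: 1 month at 5% → €2,219,000 × 5% × 1/12 = €9,245.8333
Total = €76,093.2083

€76,093.21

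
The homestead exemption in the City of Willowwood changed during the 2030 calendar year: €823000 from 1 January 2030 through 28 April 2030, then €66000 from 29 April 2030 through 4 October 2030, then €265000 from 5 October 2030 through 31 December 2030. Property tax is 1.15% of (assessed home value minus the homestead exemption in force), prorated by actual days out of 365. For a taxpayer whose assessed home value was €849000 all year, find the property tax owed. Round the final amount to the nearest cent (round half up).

€5638.37

1 January – 28 April 2030: 118 days, exemption €823000 → (€849000 − €823000) × 1.15% × 118/365 = €96.6630
29 April – 4 October 2030: 159 days, exemption €66000 → (€849000 − €66000) × 1.15% × 159/365 = €3922.5082
5 October – 31 December 2030: 88 days, exemption €265000 → (€849000 − €265000) × 1.15% × 88/365 = €1619.2000
Total = €5638.3712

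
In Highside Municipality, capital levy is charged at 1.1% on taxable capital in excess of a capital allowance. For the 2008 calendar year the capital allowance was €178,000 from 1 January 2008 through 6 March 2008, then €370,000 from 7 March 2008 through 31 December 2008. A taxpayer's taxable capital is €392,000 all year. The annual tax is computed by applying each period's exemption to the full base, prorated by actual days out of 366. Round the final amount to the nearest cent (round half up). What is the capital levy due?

1 January – 6 March 2008: 66 days, exemption €178,000 → (€392,000 − €178,000) × 1.1% × 66/366 = €424.4918
7 March – 31 December 2008: 300 days, exemption €370,000 → (€392,000 − €370,000) × 1.1% × 300/366 = €198.3607
Total = €622.8525

€622.85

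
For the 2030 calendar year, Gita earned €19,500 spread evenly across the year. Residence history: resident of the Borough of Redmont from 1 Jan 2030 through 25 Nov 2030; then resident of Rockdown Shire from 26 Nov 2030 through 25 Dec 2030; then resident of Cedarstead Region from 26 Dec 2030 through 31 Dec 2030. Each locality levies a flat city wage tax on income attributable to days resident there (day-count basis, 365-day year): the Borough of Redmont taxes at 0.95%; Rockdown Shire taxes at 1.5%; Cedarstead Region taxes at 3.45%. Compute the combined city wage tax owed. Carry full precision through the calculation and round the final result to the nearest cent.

The Borough of Redmont, 1 Jan – 25 Nov 2030: 329 days → €19,500 × 0.95% × 329/365 = €166.9788
Rockdown Shire, 26 Nov – 25 Dec 2030: 30 days → €19,500 × 1.5% × 30/365 = €24.0411
Cedarstead Region, 26 Dec – 31 Dec 2030: 6 days → €19,500 × 3.45% × 6/365 = €11.0589
Total = €202.0788

€202.08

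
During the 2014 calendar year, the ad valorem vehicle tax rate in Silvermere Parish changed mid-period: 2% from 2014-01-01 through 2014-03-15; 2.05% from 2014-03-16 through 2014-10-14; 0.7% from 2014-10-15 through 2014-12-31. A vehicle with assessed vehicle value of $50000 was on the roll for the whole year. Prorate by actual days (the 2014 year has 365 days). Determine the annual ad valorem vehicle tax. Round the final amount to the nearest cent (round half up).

2014-01-01 to 2014-03-15: 74 days at 2% → $50000 × 2% × 74/365 = $202.7397
2014-03-16 to 2014-10-14: 213 days at 2.05% → $50000 × 2.05% × 213/365 = $598.1507
2014-10-15 to 2014-12-31: 78 days at 0.7% → $50000 × 0.7% × 78/365 = $74.7945
Total = $875.6849

$875.68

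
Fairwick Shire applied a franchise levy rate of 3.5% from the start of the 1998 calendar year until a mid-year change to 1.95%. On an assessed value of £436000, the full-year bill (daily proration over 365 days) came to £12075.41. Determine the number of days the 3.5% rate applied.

193 days

Let d = days at the first rate; then 365 − d days at the second rate.
£436000 × [3.5%·d + 1.95%·(365−d)] / 365 = £12075.41
Solving gives d = 193, so the new rate took effect on 13 July 1998.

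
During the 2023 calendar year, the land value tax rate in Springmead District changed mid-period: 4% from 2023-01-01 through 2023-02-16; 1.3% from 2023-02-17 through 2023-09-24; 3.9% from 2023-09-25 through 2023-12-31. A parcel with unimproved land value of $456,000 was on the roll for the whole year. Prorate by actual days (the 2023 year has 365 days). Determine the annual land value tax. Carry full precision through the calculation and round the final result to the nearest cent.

2023-01-01 to 2023-02-16: 47 days at 4% → $456,000 × 4% × 47/365 = $2,348.7123
2023-02-17 to 2023-09-24: 220 days at 1.3% → $456,000 × 1.3% × 220/365 = $3,573.0411
2023-09-25 to 2023-12-31: 98 days at 3.9% → $456,000 × 3.9% × 98/365 = $4,774.8822
Total = $10,696.6356

$10,696.64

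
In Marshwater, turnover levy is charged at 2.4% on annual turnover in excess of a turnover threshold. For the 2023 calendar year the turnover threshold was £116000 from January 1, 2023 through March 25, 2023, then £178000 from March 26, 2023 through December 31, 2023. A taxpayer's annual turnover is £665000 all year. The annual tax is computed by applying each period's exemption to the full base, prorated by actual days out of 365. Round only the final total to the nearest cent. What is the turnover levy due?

£12030.44

January 1 – March 25, 2023: 84 days, exemption £116000 → (£665000 − £116000) × 2.4% × 84/365 = £3032.2849
March 26 – December 31, 2023: 281 days, exemption £178000 → (£665000 − £178000) × 2.4% × 281/365 = £8998.1589
Total = £12030.4438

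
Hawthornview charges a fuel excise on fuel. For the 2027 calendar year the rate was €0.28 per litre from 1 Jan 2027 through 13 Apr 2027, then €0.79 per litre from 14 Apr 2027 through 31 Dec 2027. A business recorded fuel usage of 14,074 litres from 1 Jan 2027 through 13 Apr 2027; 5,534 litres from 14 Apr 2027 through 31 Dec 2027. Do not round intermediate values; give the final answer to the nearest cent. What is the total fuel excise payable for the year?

1 Jan – 13 Apr 2027: 14,074 litres at €0.28/litre → €3,940.72
14 Apr – 31 Dec 2027: 5,534 litres at €0.79/litre → €4,371.86

€8,312.58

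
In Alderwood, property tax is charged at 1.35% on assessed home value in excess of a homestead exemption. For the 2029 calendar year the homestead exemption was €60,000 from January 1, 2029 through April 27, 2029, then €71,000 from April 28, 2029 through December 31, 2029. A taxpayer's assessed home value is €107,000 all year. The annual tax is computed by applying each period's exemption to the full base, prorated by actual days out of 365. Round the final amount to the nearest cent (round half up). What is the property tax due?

January 1 – April 27, 2029: 117 days, exemption €60,000 → (€107,000 − €60,000) × 1.35% × 117/365 = €203.3877
April 28 – December 31, 2029: 248 days, exemption €71,000 → (€107,000 − €71,000) × 1.35% × 248/365 = €330.2137
Total = €533.6014

€533.60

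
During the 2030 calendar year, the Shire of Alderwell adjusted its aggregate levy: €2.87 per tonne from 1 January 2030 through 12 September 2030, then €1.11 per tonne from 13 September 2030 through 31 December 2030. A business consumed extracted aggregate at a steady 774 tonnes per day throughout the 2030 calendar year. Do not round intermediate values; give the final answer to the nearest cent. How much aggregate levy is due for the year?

€660957.30

1 January – 12 September 2030: 255 days × 774 tonnes/day = 197,370 tonnes at €2.87/tonne → €566451.90
13 September – 31 December 2030: 110 days × 774 tonnes/day = 85,140 tonnes at €1.11/tonne → €94505.40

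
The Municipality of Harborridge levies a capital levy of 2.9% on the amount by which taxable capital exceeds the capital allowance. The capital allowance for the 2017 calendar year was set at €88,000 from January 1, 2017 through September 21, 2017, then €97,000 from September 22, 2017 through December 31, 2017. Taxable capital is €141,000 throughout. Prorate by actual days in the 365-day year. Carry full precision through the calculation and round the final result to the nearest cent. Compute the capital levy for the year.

€1,464.78

January 1 – September 21, 2017: 264 days, exemption €88,000 → (€141,000 − €88,000) × 2.9% × 264/365 = €1,111.6932
September 22 – December 31, 2017: 101 days, exemption €97,000 → (€141,000 − €97,000) × 2.9% × 101/365 = €353.0849
Total = €1,464.7781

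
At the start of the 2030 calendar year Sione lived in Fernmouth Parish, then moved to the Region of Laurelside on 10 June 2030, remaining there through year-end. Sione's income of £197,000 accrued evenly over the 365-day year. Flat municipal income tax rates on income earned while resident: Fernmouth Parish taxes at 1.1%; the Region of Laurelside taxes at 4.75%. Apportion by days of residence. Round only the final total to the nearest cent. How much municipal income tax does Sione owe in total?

Fernmouth Parish, 1 January – 9 June 2030: 160 days → £197,000 × 1.1% × 160/365 = £949.9178
The Region of Laurelside, 10 June – 31 December 2030: 205 days → £197,000 × 4.75% × 205/365 = £5,255.5822
Total = £6,205.5000

£6,205.50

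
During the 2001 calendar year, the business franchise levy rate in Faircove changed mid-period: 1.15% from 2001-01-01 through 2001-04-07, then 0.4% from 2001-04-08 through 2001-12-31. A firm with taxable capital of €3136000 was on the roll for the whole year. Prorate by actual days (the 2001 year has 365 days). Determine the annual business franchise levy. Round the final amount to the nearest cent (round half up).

€18794.52

2001-01-01 to 2001-04-07: 97 days at 1.15% → €3136000 × 1.15% × 97/365 = €9584.1315
2001-04-08 to 2001-12-31: 268 days at 0.4% → €3136000 × 0.4% × 268/365 = €9210.3890
Total = €18794.5205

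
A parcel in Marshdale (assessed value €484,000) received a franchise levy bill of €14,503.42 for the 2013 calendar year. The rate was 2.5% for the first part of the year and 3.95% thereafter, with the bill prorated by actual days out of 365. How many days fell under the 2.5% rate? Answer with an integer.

Let d = days at the first rate; then 365 − d days at the second rate.
€484,000 × [2.5%·d + 3.95%·(365−d)] / 365 = €14,503.42
Solving gives d = 240, so the new rate took effect on August 29, 2013.

240 days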